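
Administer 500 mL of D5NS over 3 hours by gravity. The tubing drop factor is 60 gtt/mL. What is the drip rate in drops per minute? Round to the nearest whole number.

167 gtt/min

500 mL ÷ (3 hr × 60 = 180 min) = 2.777778 mL/min
2.777778 mL/min × 60 gtt/mL = 166.6667 gtt/min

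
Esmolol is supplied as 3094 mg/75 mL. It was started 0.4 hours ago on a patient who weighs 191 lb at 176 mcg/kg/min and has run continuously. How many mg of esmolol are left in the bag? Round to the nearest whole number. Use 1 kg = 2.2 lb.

2727 mg

Weight = 191 lb ÷ 2.2 lb/kg = 86.81818 kg
Dose = 176 mcg/kg/min × 86.81818 kg = 15280 mcg/min
15280 mcg/min × 60 min/hr = 916800 mcg/hr
Concentration = 3094 mg ÷ 75 mL = 41.25333 mg/mL = 41253.33 mcg/mL
Rate = 916800 mcg/hr ÷ 41253.33 mcg/mL = 22.22366 mL/hr
Volume infused = 22.22366 mL/hr × 0.4 hr = 8.889463 mL
Volume remaining = 75 − 8.889463 = 66.11054 mL
Drug remaining = 66.11054 mL × 41253.33 mcg/mL = 2727280 mcg = 2727.28 mg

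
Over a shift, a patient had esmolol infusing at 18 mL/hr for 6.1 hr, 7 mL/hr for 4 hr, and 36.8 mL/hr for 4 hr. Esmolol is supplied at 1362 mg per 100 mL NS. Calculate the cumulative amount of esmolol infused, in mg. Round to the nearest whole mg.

3882 mg

Concentration = 1362 mg ÷ 100 mL = 13.62 mg/mL
Stage 1: 18 mL/hr × 6.1 hr = 109.8 mL → 109.8 mL × 13.62 mg/mL = 1495.476 mg
Stage 2: 7 mL/hr × 4 hr = 28 mL → 28 mL × 13.62 mg/mL = 381.36 mg
Stage 3: 36.8 mL/hr × 4 hr = 147.2 mL → 147.2 mL × 13.62 mg/mL = 2004.864 mg
Total = 1495.476 + 381.36 + 2004.864 = 3881.7 mg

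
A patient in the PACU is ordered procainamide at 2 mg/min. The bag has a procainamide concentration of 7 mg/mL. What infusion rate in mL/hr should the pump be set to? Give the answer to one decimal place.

17.1 mL/hr

2 mg/min × 60 min/hr = 120 mg/hr
Rate = 120 mg/hr ÷ 7 mg/mL = 17.14286 mL/hr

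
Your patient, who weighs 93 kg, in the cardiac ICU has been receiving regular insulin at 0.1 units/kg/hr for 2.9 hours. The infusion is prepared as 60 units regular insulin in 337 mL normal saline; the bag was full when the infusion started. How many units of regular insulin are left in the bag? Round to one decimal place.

33.0 units

Dose = 0.1 units/kg/hr × 93 kg = 9.3 units/hr
Concentration = 60 units ÷ 337 mL = 0.1780415 units/mL
Rate = 9.3 units/hr ÷ 0.1780415 units/mL = 52.235 mL/hr
Volume infused = 52.235 mL/hr × 2.9 hr = 151.4815 mL
Volume remaining = 337 − 151.4815 = 185.5185 mL
Drug remaining = 185.5185 mL × 0.1780415 units/mL = 33.03 units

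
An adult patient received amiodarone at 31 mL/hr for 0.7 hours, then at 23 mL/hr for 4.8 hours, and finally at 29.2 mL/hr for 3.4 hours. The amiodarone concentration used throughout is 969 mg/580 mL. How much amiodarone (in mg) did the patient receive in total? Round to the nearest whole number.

Concentration = 969 mg ÷ 580 mL = 1.67069 mg/mL
Stage 1: 31 mL/hr × 0.7 hr = 21.7 mL → 21.7 mL × 1.67069 mg/mL = 36.25397 mg
Stage 2: 23 mL/hr × 4.8 hr = 110.4 mL → 110.4 mL × 1.67069 mg/mL = 184.4441 mg
Stage 3: 29.2 mL/hr × 3.4 hr = 99.28 mL → 99.28 mL × 1.67069 mg/mL = 165.8661 mg
Total = 36.25397 + 184.4441 + 165.8661 = 386.5642 mg

387 mg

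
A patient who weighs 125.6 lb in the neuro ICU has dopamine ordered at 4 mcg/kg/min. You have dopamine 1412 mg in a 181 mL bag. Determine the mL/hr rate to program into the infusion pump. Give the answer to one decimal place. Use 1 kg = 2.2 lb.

1.8 mL/hr

Weight = 125.6 lb ÷ 2.2 lb/kg = 57.09091 kg
Dose = 4 mcg/kg/min × 57.09091 kg = 228.3636 mcg/min
228.3636 mcg/min × 60 min/hr = 13701.82 mcg/hr
Concentration = 1412 mg ÷ 181 mL = 7.801105 mg/mL = 7801.105 mcg/mL
Rate = 13701.82 mcg/hr ÷ 7801.105 mcg/mL = 1.756395 mL/hr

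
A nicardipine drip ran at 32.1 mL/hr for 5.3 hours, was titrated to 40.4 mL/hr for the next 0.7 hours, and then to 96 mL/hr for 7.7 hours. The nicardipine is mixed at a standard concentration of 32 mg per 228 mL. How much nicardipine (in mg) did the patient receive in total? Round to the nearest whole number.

132 mg

Concentration = 32 mg ÷ 228 mL = 0.1403509 mg/mL
Stage 1: 32.1 mL/hr × 5.3 hr = 170.13 mL → 170.13 mL × 0.1403509 mg/mL = 23.87789 mg
Stage 2: 40.4 mL/hr × 0.7 hr = 28.28 mL → 28.28 mL × 0.1403509 mg/mL = 3.969123 mg
Stage 3: 96 mL/hr × 7.7 hr = 739.2 mL → 739.2 mL × 0.1403509 mg/mL = 103.7474 mg
Total = 23.87789 + 3.969123 + 103.7474 = 131.5944 mg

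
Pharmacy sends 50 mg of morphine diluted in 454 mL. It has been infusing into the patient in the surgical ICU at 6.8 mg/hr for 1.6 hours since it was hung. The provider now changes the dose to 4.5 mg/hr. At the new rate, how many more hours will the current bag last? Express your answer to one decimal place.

Initial rate:
Concentration = 50 mg ÷ 454 mL = 0.1101322 mg/mL
Rate = 6.8 mg/hr ÷ 0.1101322 mg/mL = 61.744 mL/hr
Volume infused so far = 61.744 mL/hr × 1.6 hr = 98.7904 mL
Volume remaining = 454 − 98.7904 = 355.2096 mL
New rate:
Rate = 4.5 mg/hr ÷ 0.1101322 mg/mL = 40.86 mL/hr
Time remaining = 355.2096 mL ÷ 40.86 mL/hr = 8.693333 hr

8.7 hours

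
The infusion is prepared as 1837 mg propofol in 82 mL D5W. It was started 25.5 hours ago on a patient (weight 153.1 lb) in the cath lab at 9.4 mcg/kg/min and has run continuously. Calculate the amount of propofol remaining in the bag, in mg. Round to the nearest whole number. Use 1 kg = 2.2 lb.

836 mg

Weight = 153.1 lb ÷ 2.2 lb/kg = 69.59091 kg
Dose = 9.4 mcg/kg/min × 69.59091 kg = 654.1545 mcg/min
654.1545 mcg/min × 60 min/hr = 39249.27 mcg/hr
Concentration = 1837 mg ÷ 82 mL = 22.40244 mg/mL = 22402.44 mcg/mL
Rate = 39249.27 mcg/hr ÷ 22402.44 mcg/mL = 1.752009 mL/hr
Volume infused = 1.752009 mL/hr × 25.5 hr = 44.67623 mL
Volume remaining = 82 − 44.67623 = 37.32377 mL
Drug remaining = 37.32377 mL × 22402.44 mcg/mL = 836143.5 mcg = 836.1435 mg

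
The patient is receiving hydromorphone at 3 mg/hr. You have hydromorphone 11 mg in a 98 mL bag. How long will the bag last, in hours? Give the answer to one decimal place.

3.7 hours

Concentration = 11 mg ÷ 98 mL = 0.1122449 mg/mL
Rate = 3 mg/hr ÷ 0.1122449 mg/mL = 26.72727 mL/hr
Duration = 98 mL ÷ 26.72727 mL/hr = 3.666667 hr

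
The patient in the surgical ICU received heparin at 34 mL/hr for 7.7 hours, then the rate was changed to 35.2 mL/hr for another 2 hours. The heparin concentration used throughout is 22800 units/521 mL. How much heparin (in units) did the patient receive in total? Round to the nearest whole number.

14538 units

Concentration = 22800 units ÷ 521 mL = 43.762 units/mL
Stage 1: 34 mL/hr × 7.7 hr = 261.8 mL → 261.8 mL × 43.762 units/mL = 11456.89 units
Stage 2: 35.2 mL/hr × 2 hr = 70.4 mL → 70.4 mL × 43.762 units/mL = 3080.845 units
Total = 11456.89 + 3080.845 = 14537.74 units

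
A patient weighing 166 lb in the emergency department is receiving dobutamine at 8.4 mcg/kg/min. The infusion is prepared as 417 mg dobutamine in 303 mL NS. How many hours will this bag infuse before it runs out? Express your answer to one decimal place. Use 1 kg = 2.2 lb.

11.0 hours

Weight = 166 lb ÷ 2.2 lb/kg = 75.45455 kg
Dose = 8.4 mcg/kg/min × 75.45455 kg = 633.8182 mcg/min
633.8182 mcg/min × 60 min/hr = 38029.09 mcg/hr
Concentration = 417 mg ÷ 303 mL = 1.376238 mg/mL = 1376.238 mcg/mL
Rate = 38029.09 mcg/hr ÷ 1376.238 mcg/mL = 27.63265 mL/hr
Duration = 303 mL ÷ 27.63265 mL/hr = 10.96529 hr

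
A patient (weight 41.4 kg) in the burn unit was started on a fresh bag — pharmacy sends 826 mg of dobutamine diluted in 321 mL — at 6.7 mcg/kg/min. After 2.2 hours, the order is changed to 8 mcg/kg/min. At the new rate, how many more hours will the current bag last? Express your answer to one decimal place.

Initial rate:
Dose = 6.7 mcg/kg/min × 41.4 kg = 277.38 mcg/min
277.38 mcg/min × 60 min/hr = 16642.8 mcg/hr
Concentration = 826 mg ÷ 321 mL = 2.573209 mg/mL = 2573.209 mcg/mL
Rate = 16642.8 mcg/hr ÷ 2573.209 mcg/mL = 6.467723 mL/hr
Volume infused so far = 6.467723 mL/hr × 2.2 hr = 14.22899 mL
Volume remaining = 321 − 14.22899 = 306.771 mL
New rate:
Dose = 8 mcg/kg/min × 41.4 kg = 331.2 mcg/min
331.2 mcg/min × 60 min/hr = 19872 mcg/hr
Rate = 19872 mcg/hr ÷ 2573.209 mcg/mL = 7.722654 mL/hr
Time remaining = 306.771 mL ÷ 7.722654 mL/hr = 39.72352 hr

39.7 hours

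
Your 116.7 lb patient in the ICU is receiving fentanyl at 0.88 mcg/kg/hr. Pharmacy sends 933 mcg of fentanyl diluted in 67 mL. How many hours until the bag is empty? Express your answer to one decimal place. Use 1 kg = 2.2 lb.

20.0 hours

Weight = 116.7 lb ÷ 2.2 lb/kg = 53.04545 kg
Dose = 0.88 mcg/kg/hr × 53.04545 kg = 46.68 mcg/hr
Concentration = 933 mcg ÷ 67 mL = 13.92537 mcg/mL
Rate = 46.68 mcg/hr ÷ 13.92537 mcg/mL = 3.352154 mL/hr
Duration = 67 mL ÷ 3.352154 mL/hr = 19.98715 hr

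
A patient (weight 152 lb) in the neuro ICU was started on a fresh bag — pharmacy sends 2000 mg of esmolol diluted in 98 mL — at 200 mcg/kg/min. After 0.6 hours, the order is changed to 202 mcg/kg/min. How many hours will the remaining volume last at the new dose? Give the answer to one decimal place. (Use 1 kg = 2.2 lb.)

1.8 hours

Initial rate:
Weight = 152 lb ÷ 2.2 lb/kg = 69.09091 kg
Dose = 200 mcg/kg/min × 69.09091 kg = 13818.18 mcg/min
13818.18 mcg/min × 60 min/hr = 829090.9 mcg/hr
Concentration = 2000 mg ÷ 98 mL = 20.40816 mg/mL = 20408.16 mcg/mL
Rate = 829090.9 mcg/hr ÷ 20408.16 mcg/mL = 40.62545 mL/hr
Volume infused so far = 40.62545 mL/hr × 0.6 hr = 24.37527 mL
Volume remaining = 98 − 24.37527 = 73.62473 mL
New rate:
Dose = 202 mcg/kg/min × 69.09091 kg = 13956.36 mcg/min
13956.36 mcg/min × 60 min/hr = 837381.8 mcg/hr
Rate = 837381.8 mcg/hr ÷ 20408.16 mcg/mL = 41.03171 mL/hr
Time remaining = 73.62473 mL ÷ 41.03171 mL/hr = 1.794337 hr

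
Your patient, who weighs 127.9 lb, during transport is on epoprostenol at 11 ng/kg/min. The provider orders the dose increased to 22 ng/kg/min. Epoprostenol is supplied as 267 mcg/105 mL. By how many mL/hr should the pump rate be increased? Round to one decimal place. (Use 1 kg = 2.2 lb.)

15.1 mL/hr

At the current dose:
Weight = 127.9 lb ÷ 2.2 lb/kg = 58.13636 kg
Dose = 11 ng/kg/min × 58.13636 kg = 639.5 ng/min
639.5 ng/min × 60 min/hr = 38370 ng/hr
Concentration = 267 mcg ÷ 105 mL = 2.542857 mcg/mL = 2542.857 ng/mL
Rate = 38370 ng/hr ÷ 2542.857 ng/mL = 15.08933 mL/hr
At the new dose:
Dose = 22 ng/kg/min × 58.13636 kg = 1279 ng/min
1279 ng/min × 60 min/hr = 76740 ng/hr
Rate = 76740 ng/hr ÷ 2542.857 ng/mL = 30.17865 mL/hr
Change = 30.17865 − 15.08933 = 15.08933 mL/hr → 15.08933 mL/hr increase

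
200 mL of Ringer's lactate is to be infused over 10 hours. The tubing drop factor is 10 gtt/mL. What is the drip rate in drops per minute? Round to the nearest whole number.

200 mL ÷ (10 hr × 60 = 600 min) = 0.3333333 mL/min
0.3333333 mL/min × 10 gtt/mL = 3.333333 gtt/min

3 gtt/min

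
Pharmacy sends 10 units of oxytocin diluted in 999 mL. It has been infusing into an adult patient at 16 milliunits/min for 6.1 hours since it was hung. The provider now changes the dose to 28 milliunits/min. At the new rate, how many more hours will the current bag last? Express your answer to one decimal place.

Initial rate:
16 milliunits/min × 60 min/hr = 960 milliunits/hr
Concentration = 10 units ÷ 999 mL = 0.01001001 units/mL = 10.01001 milliunits/mL
Rate = 960 milliunits/hr ÷ 10.01001 milliunits/mL = 95.904 mL/hr
Volume infused so far = 95.904 mL/hr × 6.1 hr = 585.0144 mL
Volume remaining = 999 − 585.0144 = 413.9856 mL
New rate:
28 milliunits/min × 60 min/hr = 1680 milliunits/hr
Rate = 1680 milliunits/hr ÷ 10.01001 milliunits/mL = 167.832 mL/hr
Time remaining = 413.9856 mL ÷ 167.832 mL/hr = 2.466667 hr

2.5 hours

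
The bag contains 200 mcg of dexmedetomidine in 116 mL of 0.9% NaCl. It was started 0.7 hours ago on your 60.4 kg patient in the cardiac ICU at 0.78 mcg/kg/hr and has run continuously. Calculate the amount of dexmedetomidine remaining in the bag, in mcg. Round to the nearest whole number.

167 mcg

Dose = 0.78 mcg/kg/hr × 60.4 kg = 47.112 mcg/hr
Concentration = 200 mcg ÷ 116 mL = 1.724138 mcg/mL
Rate = 47.112 mcg/hr ÷ 1.724138 mcg/mL = 27.32496 mL/hr
Volume infused = 27.32496 mL/hr × 0.7 hr = 19.12747 mL
Volume remaining = 116 − 19.12747 = 96.87253 mL
Drug remaining = 96.87253 mL × 1.724138 mcg/mL = 167.0216 mcg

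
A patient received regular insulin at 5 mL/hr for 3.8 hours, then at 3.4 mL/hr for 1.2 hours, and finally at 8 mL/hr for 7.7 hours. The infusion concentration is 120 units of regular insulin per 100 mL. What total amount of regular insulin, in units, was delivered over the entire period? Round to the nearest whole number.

102 units

Concentration = 120 units ÷ 100 mL = 1.2 units/mL
Stage 1: 5 mL/hr × 3.8 hr = 19 mL → 19 mL × 1.2 units/mL = 22.8 units
Stage 2: 3.4 mL/hr × 1.2 hr = 4.08 mL → 4.08 mL × 1.2 units/mL = 4.896 units
Stage 3: 8 mL/hr × 7.7 hr = 61.6 mL → 61.6 mL × 1.2 units/mL = 73.92 units
Total = 22.8 + 4.896 + 73.92 = 101.616 units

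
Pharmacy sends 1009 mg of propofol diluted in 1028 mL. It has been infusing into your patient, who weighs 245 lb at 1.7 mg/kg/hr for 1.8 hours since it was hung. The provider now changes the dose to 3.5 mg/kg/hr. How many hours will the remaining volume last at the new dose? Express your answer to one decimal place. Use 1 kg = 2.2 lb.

Initial rate:
Weight = 245 lb ÷ 2.2 lb/kg = 111.3636 kg
Dose = 1.7 mg/kg/hr × 111.3636 kg = 189.3182 mg/hr
Concentration = 1009 mg ÷ 1028 mL = 0.9815175 mg/mL
Rate = 189.3182 mg/hr ÷ 0.9815175 mg/mL = 192.8831 mL/hr
Volume infused so far = 192.8831 mL/hr × 1.8 hr = 347.1897 mL
Volume remaining = 1028 − 347.1897 = 680.8103 mL
New rate:
Dose = 3.5 mg/kg/hr × 111.3636 kg = 389.7727 mg/hr
Rate = 389.7727 mg/hr ÷ 0.9815175 mg/mL = 397.1124 mL/hr
Time remaining = 680.8103 mL ÷ 397.1124 mL/hr = 1.714402 hr

1.7 hours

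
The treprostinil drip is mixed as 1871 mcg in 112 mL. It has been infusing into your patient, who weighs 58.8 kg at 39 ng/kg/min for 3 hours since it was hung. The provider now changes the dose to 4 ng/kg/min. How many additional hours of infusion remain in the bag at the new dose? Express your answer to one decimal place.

103.3 hours

Initial rate:
Dose = 39 ng/kg/min × 58.8 kg = 2293.2 ng/min
2293.2 ng/min × 60 min/hr = 137592 ng/hr
Concentration = 1871 mcg ÷ 112 mL = 16.70536 mcg/mL = 16705.36 ng/mL
Rate = 137592 ng/hr ÷ 16705.36 ng/mL = 8.2364 mL/hr
Volume infused so far = 8.2364 mL/hr × 3 hr = 24.7092 mL
Volume remaining = 112 − 24.7092 = 87.2908 mL
New rate:
Dose = 4 ng/kg/min × 58.8 kg = 235.2 ng/min
235.2 ng/min × 60 min/hr = 14112 ng/hr
Rate = 14112 ng/hr ÷ 16705.36 ng/mL = 0.844759 mL/hr
Time remaining = 87.2908 mL ÷ 0.844759 mL/hr = 103.3322 hr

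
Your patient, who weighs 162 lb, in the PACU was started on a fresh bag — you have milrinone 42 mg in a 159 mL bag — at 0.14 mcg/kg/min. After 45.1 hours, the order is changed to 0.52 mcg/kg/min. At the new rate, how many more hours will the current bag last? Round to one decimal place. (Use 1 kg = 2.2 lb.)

6.1 hours

Initial rate:
Weight = 162 lb ÷ 2.2 lb/kg = 73.63636 kg
Dose = 0.14 mcg/kg/min × 73.63636 kg = 10.30909 mcg/min
10.30909 mcg/min × 60 min/hr = 618.5455 mcg/hr
Concentration = 42 mg ÷ 159 mL = 0.2641509 mg/mL = 264.1509 mcg/mL
Rate = 618.5455 mcg/hr ÷ 264.1509 mcg/mL = 2.341636 mL/hr
Volume infused so far = 2.341636 mL/hr × 45.1 hr = 105.6078 mL
Volume remaining = 159 − 105.6078 = 53.3922 mL
New rate:
Dose = 0.52 mcg/kg/min × 73.63636 kg = 38.29091 mcg/min
38.29091 mcg/min × 60 min/hr = 2297.455 mcg/hr
Rate = 2297.455 mcg/hr ÷ 264.1509 mcg/mL = 8.697506 mL/hr
Time remaining = 53.3922 mL ÷ 8.697506 mL/hr = 6.138794 hr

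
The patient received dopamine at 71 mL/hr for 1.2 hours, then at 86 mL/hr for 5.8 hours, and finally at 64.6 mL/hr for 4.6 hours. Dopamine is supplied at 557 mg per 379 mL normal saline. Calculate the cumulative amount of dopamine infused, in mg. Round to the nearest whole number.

Concentration = 557 mg ÷ 379 mL = 1.469657 mg/mL
Stage 1: 71 mL/hr × 1.2 hr = 85.2 mL → 85.2 mL × 1.469657 mg/mL = 125.2148 mg
Stage 2: 86 mL/hr × 5.8 hr = 498.8 mL → 498.8 mL × 1.469657 mg/mL = 733.0649 mg
Stage 3: 64.6 mL/hr × 4.6 hr = 297.16 mL → 297.16 mL × 1.469657 mg/mL = 436.7233 mg
Total = 125.2148 + 733.0649 + 436.7233 = 1295.003 mg

1295 mg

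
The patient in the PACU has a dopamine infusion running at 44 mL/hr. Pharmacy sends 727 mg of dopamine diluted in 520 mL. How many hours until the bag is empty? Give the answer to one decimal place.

Duration = 520 mL ÷ 44 mL/hr = 11.81818 hr

11.8 hours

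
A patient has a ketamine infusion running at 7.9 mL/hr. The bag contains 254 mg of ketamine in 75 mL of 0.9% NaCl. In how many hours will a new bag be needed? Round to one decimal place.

9.5 hours

Duration = 75 mL ÷ 7.9 mL/hr = 9.493671 hr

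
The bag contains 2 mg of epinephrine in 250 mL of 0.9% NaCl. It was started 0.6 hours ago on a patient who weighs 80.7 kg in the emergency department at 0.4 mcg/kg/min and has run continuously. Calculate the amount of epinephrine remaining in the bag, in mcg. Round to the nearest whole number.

Dose = 0.4 mcg/kg/min × 80.7 kg = 32.28 mcg/min
32.28 mcg/min × 60 min/hr = 1936.8 mcg/hr
Concentration = 2 mg ÷ 250 mL = 0.008 mg/mL = 8 mcg/mL
Rate = 1936.8 mcg/hr ÷ 8 mcg/mL = 242.1 mL/hr
Volume infused = 242.1 mL/hr × 0.6 hr = 145.26 mL
Volume remaining = 250 − 145.26 = 104.74 mL
Drug remaining = 104.74 mL × 8 mcg/mL = 837.92 mcg

838 mcg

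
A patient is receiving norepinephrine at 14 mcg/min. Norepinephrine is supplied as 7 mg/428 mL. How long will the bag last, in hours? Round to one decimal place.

14 mcg/min × 60 min/hr = 840 mcg/hr
Concentration = 7 mg ÷ 428 mL = 0.01635514 mg/mL = 16.35514 mcg/mL
Rate = 840 mcg/hr ÷ 16.35514 mcg/mL = 51.36 mL/hr
Duration = 428 mL ÷ 51.36 mL/hr = 8.333333 hr

8.3 hours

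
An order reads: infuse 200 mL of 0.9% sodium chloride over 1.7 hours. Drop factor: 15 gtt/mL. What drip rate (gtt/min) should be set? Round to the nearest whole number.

200 mL ÷ (1.7 hr × 60 = 102 min) = 1.960784 mL/min
1.960784 mL/min × 15 gtt/mL = 29.41176 gtt/min

29 gtt/min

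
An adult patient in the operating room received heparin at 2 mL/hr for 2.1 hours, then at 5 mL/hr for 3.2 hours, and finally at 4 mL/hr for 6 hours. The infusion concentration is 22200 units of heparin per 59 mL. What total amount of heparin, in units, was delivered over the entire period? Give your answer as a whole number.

16631 units

Concentration = 22200 units ÷ 59 mL = 376.2712 units/mL
Stage 1: 2 mL/hr × 2.1 hr = 4.2 mL → 4.2 mL × 376.2712 units/mL = 1580.339 units
Stage 2: 5 mL/hr × 3.2 hr = 16 mL → 16 mL × 376.2712 units/mL = 6020.339 units
Stage 3: 4 mL/hr × 6 hr = 24 mL → 24 mL × 376.2712 units/mL = 9030.508 units
Total = 1580.339 + 6020.339 + 9030.508 = 16631.19 units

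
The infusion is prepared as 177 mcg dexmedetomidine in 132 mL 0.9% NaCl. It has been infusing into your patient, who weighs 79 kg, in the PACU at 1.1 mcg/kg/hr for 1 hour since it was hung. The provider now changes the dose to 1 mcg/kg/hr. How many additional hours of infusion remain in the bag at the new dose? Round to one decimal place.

1.1 hours

Initial rate:
Dose = 1.1 mcg/kg/hr × 79 kg = 86.9 mcg/hr
Concentration = 177 mcg ÷ 132 mL = 1.340909 mcg/mL
Rate = 86.9 mcg/hr ÷ 1.340909 mcg/mL = 64.80678 mL/hr
Volume infused so far = 64.80678 mL/hr × 1 hr = 64.80678 mL
Volume remaining = 132 − 64.80678 = 67.19322 mL
New rate:
Dose = 1 mcg/kg/hr × 79 kg = 79 mcg/hr
Rate = 79 mcg/hr ÷ 1.340909 mcg/mL = 58.91525 mL/hr
Time remaining = 67.19322 mL ÷ 58.91525 mL/hr = 1.140506 hr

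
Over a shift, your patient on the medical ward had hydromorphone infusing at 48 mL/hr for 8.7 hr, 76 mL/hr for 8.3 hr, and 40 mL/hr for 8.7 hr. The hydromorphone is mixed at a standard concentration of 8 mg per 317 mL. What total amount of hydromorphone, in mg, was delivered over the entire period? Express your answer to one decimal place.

35.2 mg

Concentration = 8 mg ÷ 317 mL = 0.02523659 mg/mL
Stage 1: 48 mL/hr × 8.7 hr = 417.6 mL → 417.6 mL × 0.02523659 mg/mL = 10.5388 mg
Stage 2: 76 mL/hr × 8.3 hr = 630.8 mL → 630.8 mL × 0.02523659 mg/mL = 15.91924 mg
Stage 3: 40 mL/hr × 8.7 hr = 348 mL → 348 mL × 0.02523659 mg/mL = 8.782334 mg
Total = 10.5388 + 15.91924 + 8.782334 = 35.24038 mg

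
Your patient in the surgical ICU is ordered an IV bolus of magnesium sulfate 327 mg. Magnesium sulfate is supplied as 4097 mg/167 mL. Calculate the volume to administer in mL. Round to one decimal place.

Concentration = 4097 mg ÷ 167 mL = 24.53293 mg/mL
Volume = 327 mg ÷ 24.53293 mg/mL = 13.32902 mL

13.3 mL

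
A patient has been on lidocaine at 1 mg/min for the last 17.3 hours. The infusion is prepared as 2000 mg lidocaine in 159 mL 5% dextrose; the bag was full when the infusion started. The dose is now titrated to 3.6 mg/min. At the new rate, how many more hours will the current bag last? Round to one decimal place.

Initial rate:
1 mg/min × 60 min/hr = 60 mg/hr
Concentration = 2000 mg ÷ 159 mL = 12.57862 mg/mL
Rate = 60 mg/hr ÷ 12.57862 mg/mL = 4.77 mL/hr
Volume infused so far = 4.77 mL/hr × 17.3 hr = 82.521 mL
Volume remaining = 159 − 82.521 = 76.479 mL
New rate:
3.6 mg/min × 60 min/hr = 216 mg/hr
Rate = 216 mg/hr ÷ 12.57862 mg/mL = 17.172 mL/hr
Time remaining = 76.479 mL ÷ 17.172 mL/hr = 4.453704 hr

4.5 hours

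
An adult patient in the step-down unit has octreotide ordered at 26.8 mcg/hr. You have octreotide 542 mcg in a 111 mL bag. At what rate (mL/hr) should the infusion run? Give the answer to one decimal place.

5.5 mL/hr

Concentration = 542 mcg ÷ 111 mL = 4.882883 mcg/mL
Rate = 26.8 mcg/hr ÷ 4.882883 mcg/mL = 5.488561 mL/hr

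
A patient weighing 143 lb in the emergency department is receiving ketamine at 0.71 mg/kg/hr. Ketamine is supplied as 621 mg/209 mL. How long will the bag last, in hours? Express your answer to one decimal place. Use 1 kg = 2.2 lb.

Weight = 143 lb ÷ 2.2 lb/kg = 65 kg
Dose = 0.71 mg/kg/hr × 65 kg = 46.15 mg/hr
Concentration = 621 mg ÷ 209 mL = 2.971292 mg/mL
Rate = 46.15 mg/hr ÷ 2.971292 mg/mL = 15.53196 mL/hr
Duration = 209 mL ÷ 15.53196 mL/hr = 13.45612 hr

13.5 hours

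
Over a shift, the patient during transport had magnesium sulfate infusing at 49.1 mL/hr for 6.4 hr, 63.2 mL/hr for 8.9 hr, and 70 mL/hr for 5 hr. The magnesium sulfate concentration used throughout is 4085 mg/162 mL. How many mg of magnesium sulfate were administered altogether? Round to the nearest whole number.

Concentration = 4085 mg ÷ 162 mL = 25.21605 mg/mL
Stage 1: 49.1 mL/hr × 6.4 hr = 314.24 mL → 314.24 mL × 25.21605 mg/mL = 7923.891 mg
Stage 2: 63.2 mL/hr × 8.9 hr = 562.48 mL → 562.48 mL × 25.21605 mg/mL = 14183.52 mg
Stage 3: 70 mL/hr × 5 hr = 350 mL → 350 mL × 25.21605 mg/mL = 8825.617 mg
Total = 7923.891 + 14183.52 + 8825.617 = 30933.03 mg

30933 mg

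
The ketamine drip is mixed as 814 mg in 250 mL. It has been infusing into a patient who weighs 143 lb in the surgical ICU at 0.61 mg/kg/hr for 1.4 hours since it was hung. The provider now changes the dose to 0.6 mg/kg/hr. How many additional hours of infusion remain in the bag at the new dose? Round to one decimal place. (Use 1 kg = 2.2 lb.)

Initial rate:
Weight = 143 lb ÷ 2.2 lb/kg = 65 kg
Dose = 0.61 mg/kg/hr × 65 kg = 39.65 mg/hr
Concentration = 814 mg ÷ 250 mL = 3.256 mg/mL
Rate = 39.65 mg/hr ÷ 3.256 mg/mL = 12.17752 mL/hr
Volume infused so far = 12.17752 mL/hr × 1.4 hr = 17.04853 mL
Volume remaining = 250 − 17.04853 = 232.9515 mL
New rate:
Dose = 0.6 mg/kg/hr × 65 kg = 39 mg/hr
Rate = 39 mg/hr ÷ 3.256 mg/mL = 11.97789 mL/hr
Time remaining = 232.9515 mL ÷ 11.97789 mL/hr = 19.44846 hr

19.4 hours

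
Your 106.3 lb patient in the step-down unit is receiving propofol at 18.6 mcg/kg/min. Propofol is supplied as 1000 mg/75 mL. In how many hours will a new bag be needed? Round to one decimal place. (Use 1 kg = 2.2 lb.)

Weight = 106.3 lb ÷ 2.2 lb/kg = 48.31818 kg
Dose = 18.6 mcg/kg/min × 48.31818 kg = 898.7182 mcg/min
898.7182 mcg/min × 60 min/hr = 53923.09 mcg/hr
Concentration = 1000 mg ÷ 75 mL = 13.33333 mg/mL = 13333.33 mcg/mL
Rate = 53923.09 mcg/hr ÷ 13333.33 mcg/mL = 4.044232 mL/hr
Duration = 75 mL ÷ 4.044232 mL/hr = 18.54493 hr

18.5 hours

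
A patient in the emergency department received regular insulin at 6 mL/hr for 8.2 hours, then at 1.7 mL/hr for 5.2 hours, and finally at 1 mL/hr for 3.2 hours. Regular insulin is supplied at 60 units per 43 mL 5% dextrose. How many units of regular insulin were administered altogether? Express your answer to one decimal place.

Concentration = 60 units ÷ 43 mL = 1.395349 units/mL
Stage 1: 6 mL/hr × 8.2 hr = 49.2 mL → 49.2 mL × 1.395349 units/mL = 68.65116 units
Stage 2: 1.7 mL/hr × 5.2 hr = 8.84 mL → 8.84 mL × 1.395349 units/mL = 12.33488 units
Stage 3: 1 mL/hr × 3.2 hr = 3.2 mL → 3.2 mL × 1.395349 units/mL = 4.465116 units
Total = 68.65116 + 12.33488 + 4.465116 = 85.45116 units

85.5 units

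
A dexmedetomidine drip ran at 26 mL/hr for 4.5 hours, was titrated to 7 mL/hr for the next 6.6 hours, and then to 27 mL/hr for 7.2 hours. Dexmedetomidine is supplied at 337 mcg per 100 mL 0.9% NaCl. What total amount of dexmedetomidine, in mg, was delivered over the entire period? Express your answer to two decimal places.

1.21 mg

Concentration = 337 mcg ÷ 100 mL = 3.37 mcg/mL
Stage 1: 26 mL/hr × 4.5 hr = 117 mL → 117 mL × 3.37 mcg/mL = 394.29 mcg
Stage 2: 7 mL/hr × 6.6 hr = 46.2 mL → 46.2 mL × 3.37 mcg/mL = 155.694 mcg
Stage 3: 27 mL/hr × 7.2 hr = 194.4 mL → 194.4 mL × 3.37 mcg/mL = 655.128 mcg
Total = 394.29 + 155.694 + 655.128 = 1205.112 mcg = 1.205112 mg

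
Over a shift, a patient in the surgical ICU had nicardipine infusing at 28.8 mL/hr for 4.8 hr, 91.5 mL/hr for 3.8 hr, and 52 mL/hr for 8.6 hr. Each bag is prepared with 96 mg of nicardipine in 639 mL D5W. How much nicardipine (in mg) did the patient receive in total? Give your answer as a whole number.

Concentration = 96 mg ÷ 639 mL = 0.1502347 mg/mL
Stage 1: 28.8 mL/hr × 4.8 hr = 138.24 mL → 138.24 mL × 0.1502347 mg/mL = 20.76845 mg
Stage 2: 91.5 mL/hr × 3.8 hr = 347.7 mL → 347.7 mL × 0.1502347 mg/mL = 52.23662 mg
Stage 3: 52 mL/hr × 8.6 hr = 447.2 mL → 447.2 mL × 0.1502347 mg/mL = 67.18498 mg
Total = 20.76845 + 52.23662 + 67.18498 = 140.19 mg

140 mg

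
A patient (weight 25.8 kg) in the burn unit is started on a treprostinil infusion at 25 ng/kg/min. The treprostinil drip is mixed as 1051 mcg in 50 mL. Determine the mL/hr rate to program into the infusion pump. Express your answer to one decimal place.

Dose = 25 ng/kg/min × 25.8 kg = 645 ng/min
645 ng/min × 60 min/hr = 38700 ng/hr
Concentration = 1051 mcg ÷ 50 mL = 21.02 mcg/mL = 21020 ng/mL
Rate = 38700 ng/hr ÷ 21020 ng/mL = 1.841104 mL/hr

1.8 mL/hr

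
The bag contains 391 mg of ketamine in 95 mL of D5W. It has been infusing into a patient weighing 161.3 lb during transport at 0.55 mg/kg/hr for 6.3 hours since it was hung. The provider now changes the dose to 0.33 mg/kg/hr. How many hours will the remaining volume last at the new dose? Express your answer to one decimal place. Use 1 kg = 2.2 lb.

Initial rate:
Weight = 161.3 lb ÷ 2.2 lb/kg = 73.31818 kg
Dose = 0.55 mg/kg/hr × 73.31818 kg = 40.325 mg/hr
Concentration = 391 mg ÷ 95 mL = 4.115789 mg/mL
Rate = 40.325 mg/hr ÷ 4.115789 mg/mL = 9.797634 mL/hr
Volume infused so far = 9.797634 mL/hr × 6.3 hr = 61.7251 mL
Volume remaining = 95 − 61.7251 = 33.2749 mL
New rate:
Dose = 0.33 mg/kg/hr × 73.31818 kg = 24.195 mg/hr
Rate = 24.195 mg/hr ÷ 4.115789 mg/mL = 5.878581 mL/hr
Time remaining = 33.2749 mL ÷ 5.878581 mL/hr = 5.660364 hr

5.7 hours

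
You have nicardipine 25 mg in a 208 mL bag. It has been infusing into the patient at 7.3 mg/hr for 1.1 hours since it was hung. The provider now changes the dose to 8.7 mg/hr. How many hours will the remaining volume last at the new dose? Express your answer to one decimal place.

Initial rate:
Concentration = 25 mg ÷ 208 mL = 0.1201923 mg/mL
Rate = 7.3 mg/hr ÷ 0.1201923 mg/mL = 60.736 mL/hr
Volume infused so far = 60.736 mL/hr × 1.1 hr = 66.8096 mL
Volume remaining = 208 − 66.8096 = 141.1904 mL
New rate:
Rate = 8.7 mg/hr ÷ 0.1201923 mg/mL = 72.384 mL/hr
Time remaining = 141.1904 mL ÷ 72.384 mL/hr = 1.950575 hr

2.0 hours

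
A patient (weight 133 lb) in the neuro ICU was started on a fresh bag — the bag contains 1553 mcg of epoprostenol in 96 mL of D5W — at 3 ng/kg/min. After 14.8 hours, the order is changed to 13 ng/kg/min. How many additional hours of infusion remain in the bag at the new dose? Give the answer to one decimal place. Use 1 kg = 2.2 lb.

29.5 hours

Initial rate:
Weight = 133 lb ÷ 2.2 lb/kg = 60.45455 kg
Dose = 3 ng/kg/min × 60.45455 kg = 181.3636 ng/min
181.3636 ng/min × 60 min/hr = 10881.82 ng/hr
Concentration = 1553 mcg ÷ 96 mL = 16.17708 mcg/mL = 16177.08 ng/mL
Rate = 10881.82 ng/hr ÷ 16177.08 ng/mL = 0.6726687 mL/hr
Volume infused so far = 0.6726687 mL/hr × 14.8 hr = 9.955497 mL
Volume remaining = 96 − 9.955497 = 86.0445 mL
New rate:
Dose = 13 ng/kg/min × 60.45455 kg = 785.9091 ng/min
785.9091 ng/min × 60 min/hr = 47154.55 ng/hr
Rate = 47154.55 ng/hr ÷ 16177.08 ng/mL = 2.914898 mL/hr
Time remaining = 86.0445 mL ÷ 2.914898 mL/hr = 29.51887 hr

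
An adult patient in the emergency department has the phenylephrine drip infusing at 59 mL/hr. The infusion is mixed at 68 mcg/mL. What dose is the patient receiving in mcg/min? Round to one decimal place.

Drug rate = 59 mL/hr × 68 mcg/mL = 4012 mcg/hr
4012 mcg/hr ÷ 60 min/hr = 66.86667 mcg/min

66.9 mcg/min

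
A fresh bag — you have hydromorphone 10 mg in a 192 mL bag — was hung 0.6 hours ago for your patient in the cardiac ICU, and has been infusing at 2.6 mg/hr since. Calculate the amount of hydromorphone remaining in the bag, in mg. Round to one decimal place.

Concentration = 10 mg ÷ 192 mL = 0.05208333 mg/mL
Rate = 2.6 mg/hr ÷ 0.05208333 mg/mL = 49.92 mL/hr
Volume infused = 49.92 mL/hr × 0.6 hr = 29.952 mL
Volume remaining = 192 − 29.952 = 162.048 mL
Drug remaining = 162.048 mL × 0.05208333 mg/mL = 8.44 mg

8.4 mg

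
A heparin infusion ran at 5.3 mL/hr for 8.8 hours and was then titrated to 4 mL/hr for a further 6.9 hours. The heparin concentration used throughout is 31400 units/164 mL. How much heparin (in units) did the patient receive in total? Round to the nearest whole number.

Concentration = 31400 units ÷ 164 mL = 191.4634 units/mL
Stage 1: 5.3 mL/hr × 8.8 hr = 46.64 mL → 46.64 mL × 191.4634 units/mL = 8929.854 units
Stage 2: 4 mL/hr × 6.9 hr = 27.6 mL → 27.6 mL × 191.4634 units/mL = 5284.39 units
Total = 8929.854 + 5284.39 = 14214.24 units

14214 units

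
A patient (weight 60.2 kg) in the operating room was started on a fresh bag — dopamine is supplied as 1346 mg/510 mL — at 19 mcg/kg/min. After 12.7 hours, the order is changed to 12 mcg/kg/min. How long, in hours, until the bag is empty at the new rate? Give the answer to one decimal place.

10.9 hours

Initial rate:
Dose = 19 mcg/kg/min × 60.2 kg = 1143.8 mcg/min
1143.8 mcg/min × 60 min/hr = 68628 mcg/hr
Concentration = 1346 mg ÷ 510 mL = 2.639216 mg/mL = 2639.216 mcg/mL
Rate = 68628 mcg/hr ÷ 2639.216 mcg/mL = 26.00318 mL/hr
Volume infused so far = 26.00318 mL/hr × 12.7 hr = 330.2404 mL
Volume remaining = 510 − 330.2404 = 179.7596 mL
New rate:
Dose = 12 mcg/kg/min × 60.2 kg = 722.4 mcg/min
722.4 mcg/min × 60 min/hr = 43344 mcg/hr
Rate = 43344 mcg/hr ÷ 2639.216 mcg/mL = 16.42306 mL/hr
Time remaining = 179.7596 mL ÷ 16.42306 mL/hr = 10.94556 hr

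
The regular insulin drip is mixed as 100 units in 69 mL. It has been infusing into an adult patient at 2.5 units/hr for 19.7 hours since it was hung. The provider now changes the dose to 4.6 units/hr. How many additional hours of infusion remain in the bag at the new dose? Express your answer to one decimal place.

11.0 hours

Initial rate:
Concentration = 100 units ÷ 69 mL = 1.449275 units/mL
Rate = 2.5 units/hr ÷ 1.449275 units/mL = 1.725 mL/hr
Volume infused so far = 1.725 mL/hr × 19.7 hr = 33.9825 mL
Volume remaining = 69 − 33.9825 = 35.0175 mL
New rate:
Rate = 4.6 units/hr ÷ 1.449275 units/mL = 3.174 mL/hr
Time remaining = 35.0175 mL ÷ 3.174 mL/hr = 11.03261 hr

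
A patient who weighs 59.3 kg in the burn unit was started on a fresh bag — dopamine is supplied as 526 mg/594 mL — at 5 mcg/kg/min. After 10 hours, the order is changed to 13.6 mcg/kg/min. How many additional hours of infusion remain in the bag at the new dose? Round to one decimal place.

Initial rate:
Dose = 5 mcg/kg/min × 59.3 kg = 296.5 mcg/min
296.5 mcg/min × 60 min/hr = 17790 mcg/hr
Concentration = 526 mg ÷ 594 mL = 0.8855219 mg/mL = 885.5219 mcg/mL
Rate = 17790 mcg/hr ÷ 885.5219 mcg/mL = 20.08985 mL/hr
Volume infused so far = 20.08985 mL/hr × 10 hr = 200.8985 mL
Volume remaining = 594 − 200.8985 = 393.1015 mL
New rate:
Dose = 13.6 mcg/kg/min × 59.3 kg = 806.48 mcg/min
806.48 mcg/min × 60 min/hr = 48388.8 mcg/hr
Rate = 48388.8 mcg/hr ÷ 885.5219 mcg/mL = 54.64439 mL/hr
Time remaining = 393.1015 mL ÷ 54.64439 mL/hr = 7.193813 hr

7.2 hours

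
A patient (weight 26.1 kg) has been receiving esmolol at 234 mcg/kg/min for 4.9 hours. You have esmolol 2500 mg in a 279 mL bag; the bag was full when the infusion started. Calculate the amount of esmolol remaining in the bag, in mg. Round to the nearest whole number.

Dose = 234 mcg/kg/min × 26.1 kg = 6107.4 mcg/min
6107.4 mcg/min × 60 min/hr = 366444 mcg/hr
Concentration = 2500 mg ÷ 279 mL = 8.960573 mg/mL = 8960.573 mcg/mL
Rate = 366444 mcg/hr ÷ 8960.573 mcg/mL = 40.89515 mL/hr
Volume infused = 40.89515 mL/hr × 4.9 hr = 200.3862 mL
Volume remaining = 279 − 200.3862 = 78.61376 mL
Drug remaining = 78.61376 mL × 8960.573 mcg/mL = 704424.4 mcg = 704.4244 mg

704 mg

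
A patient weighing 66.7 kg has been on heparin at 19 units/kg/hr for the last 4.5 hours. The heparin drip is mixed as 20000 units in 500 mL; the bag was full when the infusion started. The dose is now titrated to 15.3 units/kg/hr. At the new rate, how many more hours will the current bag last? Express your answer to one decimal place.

Initial rate:
Dose = 19 units/kg/hr × 66.7 kg = 1267.3 units/hr
Concentration = 20000 units ÷ 500 mL = 40 units/mL
Rate = 1267.3 units/hr ÷ 40 units/mL = 31.6825 mL/hr
Volume infused so far = 31.6825 mL/hr × 4.5 hr = 142.5712 mL
Volume remaining = 500 − 142.5712 = 357.4288 mL
New rate:
Dose = 15.3 units/kg/hr × 66.7 kg = 1020.51 units/hr
Rate = 1020.51 units/hr ÷ 40 units/mL = 25.51275 mL/hr
Time remaining = 357.4288 mL ÷ 25.51275 mL/hr = 14.00981 hr

14.0 hours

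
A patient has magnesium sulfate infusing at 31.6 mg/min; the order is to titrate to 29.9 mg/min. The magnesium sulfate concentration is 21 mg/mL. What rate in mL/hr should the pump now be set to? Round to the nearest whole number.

85 mL/hr

29.9 mg/min × 60 min/hr = 1794 mg/hr
Rate = 1794 mg/hr ÷ 21 mg/mL = 85.42857 mL/hr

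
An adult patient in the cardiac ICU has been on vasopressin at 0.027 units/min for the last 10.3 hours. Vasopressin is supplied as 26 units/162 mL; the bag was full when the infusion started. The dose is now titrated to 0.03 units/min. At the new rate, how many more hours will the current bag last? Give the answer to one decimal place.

5.2 hours

Initial rate:
0.027 units/min × 60 min/hr = 1.62 units/hr
Concentration = 26 units ÷ 162 mL = 0.1604938 units/mL
Rate = 1.62 units/hr ÷ 0.1604938 units/mL = 10.09385 mL/hr
Volume infused so far = 10.09385 mL/hr × 10.3 hr = 103.9666 mL
Volume remaining = 162 − 103.9666 = 58.03338 mL
New rate:
0.03 units/min × 60 min/hr = 1.8 units/hr
Rate = 1.8 units/hr ÷ 0.1604938 units/mL = 11.21538 mL/hr
Time remaining = 58.03338 mL ÷ 11.21538 mL/hr = 5.174444 hr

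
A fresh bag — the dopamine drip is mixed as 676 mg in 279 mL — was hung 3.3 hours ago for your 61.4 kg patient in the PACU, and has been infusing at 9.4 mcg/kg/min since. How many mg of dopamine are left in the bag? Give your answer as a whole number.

Dose = 9.4 mcg/kg/min × 61.4 kg = 577.16 mcg/min
577.16 mcg/min × 60 min/hr = 34629.6 mcg/hr
Concentration = 676 mg ÷ 279 mL = 2.422939 mg/mL = 2422.939 mcg/mL
Rate = 34629.6 mcg/hr ÷ 2422.939 mcg/mL = 14.29239 mL/hr
Volume infused = 14.29239 mL/hr × 3.3 hr = 47.1649 mL
Volume remaining = 279 − 47.1649 = 231.8351 mL
Drug remaining = 231.8351 mL × 2422.939 mcg/mL = 561722.3 mcg = 561.7223 mg

562 mg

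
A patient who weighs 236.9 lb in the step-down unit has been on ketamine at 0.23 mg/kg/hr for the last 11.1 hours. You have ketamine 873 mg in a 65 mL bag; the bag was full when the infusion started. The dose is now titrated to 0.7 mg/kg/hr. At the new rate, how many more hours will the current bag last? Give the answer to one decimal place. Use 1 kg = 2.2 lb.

Initial rate:
Weight = 236.9 lb ÷ 2.2 lb/kg = 107.6818 kg
Dose = 0.23 mg/kg/hr × 107.6818 kg = 24.76682 mg/hr
Concentration = 873 mg ÷ 65 mL = 13.43077 mg/mL
Rate = 24.76682 mg/hr ÷ 13.43077 mg/mL = 1.844036 mL/hr
Volume infused so far = 1.844036 mL/hr × 11.1 hr = 20.4688 mL
Volume remaining = 65 − 20.4688 = 44.5312 mL
New rate:
Dose = 0.7 mg/kg/hr × 107.6818 kg = 75.37727 mg/hr
Rate = 75.37727 mg/hr ÷ 13.43077 mg/mL = 5.612283 mL/hr
Time remaining = 44.5312 mL ÷ 5.612283 mL/hr = 7.934597 hr

7.9 hours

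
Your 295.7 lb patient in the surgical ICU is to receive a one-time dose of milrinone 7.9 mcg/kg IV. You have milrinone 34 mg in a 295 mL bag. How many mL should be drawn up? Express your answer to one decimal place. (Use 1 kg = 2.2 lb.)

Weight = 295.7 lb ÷ 2.2 lb/kg = 134.4091 kg
Dose = 7.9 mcg/kg × 134.4091 kg = 1061.832 mcg
Concentration = 34 mg ÷ 295 mL = 0.1152542 mg/mL = 115.2542 mcg/mL
Volume = 1061.832 mcg ÷ 115.2542 mcg/mL = 9.212953 mL

9.2 mL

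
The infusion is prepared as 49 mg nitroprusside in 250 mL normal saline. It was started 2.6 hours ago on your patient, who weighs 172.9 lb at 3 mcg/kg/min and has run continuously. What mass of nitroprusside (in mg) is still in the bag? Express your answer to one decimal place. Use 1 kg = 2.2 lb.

Weight = 172.9 lb ÷ 2.2 lb/kg = 78.59091 kg
Dose = 3 mcg/kg/min × 78.59091 kg = 235.7727 mcg/min
235.7727 mcg/min × 60 min/hr = 14146.36 mcg/hr
Concentration = 49 mg ÷ 250 mL = 0.196 mg/mL = 196 mcg/mL
Rate = 14146.36 mcg/hr ÷ 196 mcg/mL = 72.17532 mL/hr
Volume infused = 72.17532 mL/hr × 2.6 hr = 187.6558 mL
Volume remaining = 250 − 187.6558 = 62.34416 mL
Drug remaining = 62.34416 mL × 196 mcg/mL = 12219.45 mcg = 12.21945 mg

12.2 mg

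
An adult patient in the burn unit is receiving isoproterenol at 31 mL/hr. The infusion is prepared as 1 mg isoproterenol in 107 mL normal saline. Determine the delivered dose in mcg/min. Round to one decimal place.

Concentration = 1 mg ÷ 107 mL = 0.009345794 mg/mL = 9.345794 mcg/mL
Drug rate = 31 mL/hr × 9.345794 mcg/mL = 289.7196 mcg/hr
289.7196 mcg/hr ÷ 60 min/hr = 4.82866 mcg/min

4.8 mcg/min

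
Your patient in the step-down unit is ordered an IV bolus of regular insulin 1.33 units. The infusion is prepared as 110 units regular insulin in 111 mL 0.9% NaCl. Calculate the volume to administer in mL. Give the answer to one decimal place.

Concentration = 110 units ÷ 111 mL = 0.990991 units/mL
Volume = 1.33 units ÷ 0.990991 units/mL = 1.342091 mL

1.3 mL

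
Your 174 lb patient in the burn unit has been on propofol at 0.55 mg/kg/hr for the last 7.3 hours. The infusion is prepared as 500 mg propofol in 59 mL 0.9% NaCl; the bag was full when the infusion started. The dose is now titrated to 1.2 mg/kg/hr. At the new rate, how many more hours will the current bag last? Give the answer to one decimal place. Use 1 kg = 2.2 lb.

Initial rate:
Weight = 174 lb ÷ 2.2 lb/kg = 79.09091 kg
Dose = 0.55 mg/kg/hr × 79.09091 kg = 43.5 mg/hr
Concentration = 500 mg ÷ 59 mL = 8.474576 mg/mL
Rate = 43.5 mg/hr ÷ 8.474576 mg/mL = 5.133 mL/hr
Volume infused so far = 5.133 mL/hr × 7.3 hr = 37.4709 mL
Volume remaining = 59 − 37.4709 = 21.5291 mL
New rate:
Dose = 1.2 mg/kg/hr × 79.09091 kg = 94.90909 mg/hr
Rate = 94.90909 mg/hr ÷ 8.474576 mg/mL = 11.19927 mL/hr
Time remaining = 21.5291 mL ÷ 11.19927 mL/hr = 1.922366 hr

1.9 hours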